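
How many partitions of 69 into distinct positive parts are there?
q(69) = 27130

A partition into distinct parts is a strictly decreasing sequence summing to n. The recurrence d(n, m) = d(n, m−1) + d(n−m, m−1) (use part m at most once) with q(n) = d(n, n) gives q(69) = 27130. (Euler's theorem: # distinct-part partitions = # odd-part partitions.)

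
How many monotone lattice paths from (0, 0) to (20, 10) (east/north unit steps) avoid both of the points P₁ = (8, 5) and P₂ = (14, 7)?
Number of paths = 15340563

Inclusion–exclusion. Total paths: C(30, 20) = 30045015. Through P₁: C(13, 8)·C(17, 12) = 7963956. Through P₂: C(21, 14)·C(9, 6) = 9767520. Since P₁ is strictly southwest of P₂, a monotone path through both must visit P₁ then P₂; paths through both = C(13, 8)·C(8, 6)·C(9, 6) = 3027024. Avoid both = 30045015 − 7963956 − 9767520 + 3027024 = 15340563.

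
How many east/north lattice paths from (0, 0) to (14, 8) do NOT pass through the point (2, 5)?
Number of paths = 310215

Total paths from (0, 0) to (14, 8): C(22, 14) = 319770. Paths through (2, 5): (paths (0, 0) → (2, 5)) × (paths (2, 5) → (14, 8)) = C(7, 2) · C(15, 12) = 21 · 455 = 9555. Avoidance count = 319770 − 9555 = 310215.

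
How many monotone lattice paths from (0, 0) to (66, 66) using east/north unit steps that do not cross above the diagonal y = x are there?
C_66 = 5632681584560312734993915705849145100

These NE paths below the diagonal are counted by the Catalan number C_n = (1/(n + 1)) · C(2n, n). For n = 66: C_66 = (1/67) · C(132, 66) = 377389666165540953244592352291892721700/67 = 5632681584560312734993915705849145100.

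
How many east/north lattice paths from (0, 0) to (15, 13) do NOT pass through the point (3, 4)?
Number of paths = 27154610

Total paths from (0, 0) to (15, 13): C(28, 15) = 37442160. Paths through (3, 4): (paths (0, 0) → (3, 4)) × (paths (3, 4) → (15, 13)) = C(7, 3) · C(21, 12) = 35 · 293930 = 10287550. Avoidance count = 37442160 − 10287550 = 27154610.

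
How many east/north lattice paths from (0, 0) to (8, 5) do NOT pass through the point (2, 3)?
Number of paths = 1007

Total paths from (0, 0) to (8, 5): C(13, 8) = 1287. Paths through (2, 3): (paths (0, 0) → (2, 3)) × (paths (2, 3) → (8, 5)) = C(5, 2) · C(8, 6) = 10 · 28 = 280. Avoidance count = 1287 − 280 = 1007.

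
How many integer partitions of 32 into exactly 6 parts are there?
p(32, 6 parts) = 709

Partitions of n into exactly k parts are in bijection with partitions of n − k into at most k parts (subtract 1 from each part). So p(32, exactly 6) = p(26, parts ≤ 6). Computing via the recurrence p(m, j) = p(m, j−1) + p(m−j, j) gives 709.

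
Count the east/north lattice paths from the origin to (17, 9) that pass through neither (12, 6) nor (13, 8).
Number of paths = 1345976

Inclusion–exclusion. Total paths: C(26, 17) = 3124550. Through P₁: C(18, 12)·C(8, 5) = 1039584. Through P₂: C(21, 13)·C(5, 4) = 1017450. Since P₁ is strictly southwest of P₂, a monotone path through both must visit P₁ then P₂; paths through both = C(18, 12)·C(3, 1)·C(5, 4) = 278460. Avoid both = 3124550 − 1039584 − 1017450 + 278460 = 1345976.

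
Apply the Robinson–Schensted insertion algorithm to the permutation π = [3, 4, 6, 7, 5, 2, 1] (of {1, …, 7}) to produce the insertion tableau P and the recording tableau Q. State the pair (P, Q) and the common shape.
P = [1, 4, 5, 7] / [2] / [3] / [6];  Q = [1, 2, 3, 4] / [5] / [6] / [7];  common shape = (4, 1, 1, 1)

Row-insert the values π_1, π_2, … into P one at a time, bumping the leftmost entry strictly greater than the inserted value down to the next row. The recording tableau Q records, in position (i, j), the step at which that cell was added to P.
  Insert 3 (step 1): P = [3];  Q = [1]
  Insert 4 (step 2): P = [3, 4];  Q = [1, 2]
  Insert 6 (step 3): P = [3, 4, 6];  Q = [1, 2, 3]
  Insert 7 (step 4): P = [3, 4, 6, 7];  Q = [1, 2, 3, 4]
  Insert 5 (step 5): P = [3, 4, 5, 7] / [6];  Q = [1, 2, 3, 4] / [5]
  Insert 2 (step 6): P = [2, 4, 5, 7] / [3] / [6];  Q = [1, 2, 3, 4] / [5] / [6]
  Insert 1 (step 7): P = [1, 4, 5, 7] / [2] / [3] / [6];  Q = [1, 2, 3, 4] / [5] / [6] / [7]
Final shape: (4, 1, 1, 1).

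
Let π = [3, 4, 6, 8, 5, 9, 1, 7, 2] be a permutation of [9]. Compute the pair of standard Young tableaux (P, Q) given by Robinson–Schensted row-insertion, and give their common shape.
P = [1, 2, 5, 7, 9] / [3, 4] / [6, 8];  Q = [1, 2, 3, 4, 6] / [5, 8] / [7, 9];  common shape = (5, 2, 2)

Row-insert the values π_1, π_2, … into P one at a time, bumping the leftmost entry strictly greater than the inserted value down to the next row. The recording tableau Q records, in position (i, j), the step at which that cell was added to P.
  Insert 3 (step 1): P = [3];  Q = [1]
  Insert 4 (step 2): P = [3, 4];  Q = [1, 2]
  Insert 6 (step 3): P = [3, 4, 6];  Q = [1, 2, 3]
  Insert 8 (step 4): P = [3, 4, 6, 8];  Q = [1, 2, 3, 4]
  Insert 5 (step 5): P = [3, 4, 5, 8] / [6];  Q = [1, 2, 3, 4] / [5]
  Insert 9 (step 6): P = [3, 4, 5, 8, 9] / [6];  Q = [1, 2, 3, 4, 6] / [5]
  Insert 1 (step 7): P = [1, 4, 5, 8, 9] / [3] / [6];  Q = [1, 2, 3, 4, 6] / [5] / [7]
  Insert 7 (step 8): P = [1, 4, 5, 7, 9] / [3, 8] / [6];  Q = [1, 2, 3, 4, 6] / [5, 8] / [7]
  Insert 2 (step 9): P = [1, 2, 5, 7, 9] / [3, 4] / [6, 8];  Q = [1, 2, 3, 4, 6] / [5, 8] / [7, 9]
Final shape: (5, 2, 2).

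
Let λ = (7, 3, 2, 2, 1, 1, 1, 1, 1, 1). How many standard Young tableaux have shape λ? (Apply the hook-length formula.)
# SYT of shape (7, 3, 2, 2, 1, 1, 1, 1, 1, 1) = 25718875

Hook-length formula: f^λ = n! / Π hook(c), product over all cells c of the Young diagram. For λ = (7, 3, 2, 2, 1, 1, 1, 1, 1, 1), n = 20 boxes. Hook lengths by row (left-to-right, top-to-bottom): [16, 9, 6, 4, 3, 2, 1]; [11, 4, 1]; [9, 2]; [8, 1]; [6]; [5]; [4]; [3]; [2]; [1]. Product of hooks = 94595973120. So f^λ = 20! / 94595973120 = 2432902008176640000 / 94595973120 = 25718875.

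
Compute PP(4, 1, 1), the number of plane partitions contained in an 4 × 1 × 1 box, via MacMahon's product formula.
PP(4, 1, 1) = 5

Evaluate the triple product over i = 1..4, j = 1..1, k = 1..1. The factors are (2/1) · (3/2) · (4/3) · (5/4). The numerators and denominators telescope so the product is an integer; carrying out the multiplication exactly gives PP(4, 1, 1) = 5.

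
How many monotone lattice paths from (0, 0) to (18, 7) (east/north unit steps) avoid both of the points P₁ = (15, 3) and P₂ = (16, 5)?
Number of paths = 344734

Inclusion–exclusion. Total paths: C(25, 18) = 480700. Through P₁: C(18, 15)·C(7, 3) = 28560. Through P₂: C(21, 16)·C(4, 2) = 122094. Since P₁ is strictly southwest of P₂, a monotone path through both must visit P₁ then P₂; paths through both = C(18, 15)·C(3, 1)·C(4, 2) = 14688. Avoid both = 480700 − 28560 − 122094 + 14688 = 344734.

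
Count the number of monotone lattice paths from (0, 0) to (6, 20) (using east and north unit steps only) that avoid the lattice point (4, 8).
Number of paths = 185185

Total paths from (0, 0) to (6, 20): C(26, 6) = 230230. Paths through (4, 8): (paths (0, 0) → (4, 8)) × (paths (4, 8) → (6, 20)) = C(12, 4) · C(14, 2) = 495 · 91 = 45045. Avoidance count = 230230 − 45045 = 185185.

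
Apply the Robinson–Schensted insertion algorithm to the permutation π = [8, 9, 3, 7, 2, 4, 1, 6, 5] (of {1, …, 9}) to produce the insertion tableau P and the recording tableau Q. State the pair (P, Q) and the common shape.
P = [1, 4, 5] / [2, 6] / [3, 7] / [8, 9];  Q = [1, 2, 8] / [3, 4] / [5, 6] / [7, 9];  common shape = (3, 2, 2, 2)

Row-insert the values π_1, π_2, … into P one at a time, bumping the leftmost entry strictly greater than the inserted value down to the next row. The recording tableau Q records, in position (i, j), the step at which that cell was added to P.
  Insert 8 (step 1): P = [8];  Q = [1]
  Insert 9 (step 2): P = [8, 9];  Q = [1, 2]
  Insert 3 (step 3): P = [3, 9] / [8];  Q = [1, 2] / [3]
  Insert 7 (step 4): P = [3, 7] / [8, 9];  Q = [1, 2] / [3, 4]
  Insert 2 (step 5): P = [2, 7] / [3, 9] / [8];  Q = [1, 2] / [3, 4] / [5]
  Insert 4 (step 6): P = [2, 4] / [3, 7] / [8, 9];  Q = [1, 2] / [3, 4] / [5, 6]
  Insert 1 (step 7): P = [1, 4] / [2, 7] / [3, 9] / [8];  Q = [1, 2] / [3, 4] / [5, 6] / [7]
  Insert 6 (step 8): P = [1, 4, 6] / [2, 7] / [3, 9] / [8];  Q = [1, 2, 8] / [3, 4] / [5, 6] / [7]
  Insert 5 (step 9): P = [1, 4, 5] / [2, 6] / [3, 7] / [8, 9];  Q = [1, 2, 8] / [3, 4] / [5, 6] / [7, 9]
Final shape: (3, 2, 2, 2).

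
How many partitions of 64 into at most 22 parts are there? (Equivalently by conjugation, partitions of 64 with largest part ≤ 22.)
p(64, parts ≤ 22) = 1484373

Use the recurrence p(n, m) = p(n, m−1) + p(n−m, m): either the largest part is < m (count p(n, m−1)) or the largest part is exactly m (remove one copy of m, count p(n−m, m)). With p(0, ·) = 1 this gives p(64, parts ≤ 22) = 1484373. (By conjugating Young diagrams, this also counts partitions of 64 into at most 22 parts.)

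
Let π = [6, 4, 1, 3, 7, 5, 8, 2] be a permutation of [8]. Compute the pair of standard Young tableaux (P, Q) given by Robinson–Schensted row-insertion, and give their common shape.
P = [1, 2, 5, 8] / [3, 7] / [4] / [6];  Q = [1, 4, 5, 7] / [2, 6] / [3] / [8];  common shape = (4, 2, 1, 1)

Row-insert the values π_1, π_2, … into P one at a time, bumping the leftmost entry strictly greater than the inserted value down to the next row. The recording tableau Q records, in position (i, j), the step at which that cell was added to P.
  Insert 6 (step 1): P = [6];  Q = [1]
  Insert 4 (step 2): P = [4] / [6];  Q = [1] / [2]
  Insert 1 (step 3): P = [1] / [4] / [6];  Q = [1] / [2] / [3]
  Insert 3 (step 4): P = [1, 3] / [4] / [6];  Q = [1, 4] / [2] / [3]
  Insert 7 (step 5): P = [1, 3, 7] / [4] / [6];  Q = [1, 4, 5] / [2] / [3]
  Insert 5 (step 6): P = [1, 3, 5] / [4, 7] / [6];  Q = [1, 4, 5] / [2, 6] / [3]
  Insert 8 (step 7): P = [1, 3, 5, 8] / [4, 7] / [6];  Q = [1, 4, 5, 7] / [2, 6] / [3]
  Insert 2 (step 8): P = [1, 2, 5, 8] / [3, 7] / [4] / [6];  Q = [1, 4, 5, 7] / [2, 6] / [3] / [8]
Final shape: (4, 2, 1, 1).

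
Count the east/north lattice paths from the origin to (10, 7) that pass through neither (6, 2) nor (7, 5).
Number of paths = 9120

Inclusion–exclusion. Total paths: C(17, 10) = 19448. Through P₁: C(8, 6)·C(9, 4) = 3528. Through P₂: C(12, 7)·C(5, 3) = 7920. Since P₁ is strictly southwest of P₂, a monotone path through both must visit P₁ then P₂; paths through both = C(8, 6)·C(4, 1)·C(5, 3) = 1120. Avoid both = 19448 − 3528 − 7920 + 1120 = 9120.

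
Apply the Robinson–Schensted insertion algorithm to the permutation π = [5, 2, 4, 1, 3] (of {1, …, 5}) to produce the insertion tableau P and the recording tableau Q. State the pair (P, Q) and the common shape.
P = [1, 3] / [2, 4] / [5];  Q = [1, 3] / [2, 5] / [4];  common shape = (2, 2, 1)

Row-insert the values π_1, π_2, … into P one at a time, bumping the leftmost entry strictly greater than the inserted value down to the next row. The recording tableau Q records, in position (i, j), the step at which that cell was added to P.
  Insert 5 (step 1): P = [5];  Q = [1]
  Insert 2 (step 2): P = [2] / [5];  Q = [1] / [2]
  Insert 4 (step 3): P = [2, 4] / [5];  Q = [1, 3] / [2]
  Insert 1 (step 4): P = [1, 4] / [2] / [5];  Q = [1, 3] / [2] / [4]
  Insert 3 (step 5): P = [1, 3] / [2, 4] / [5];  Q = [1, 3] / [2, 5] / [4]
Final shape: (2, 2, 1).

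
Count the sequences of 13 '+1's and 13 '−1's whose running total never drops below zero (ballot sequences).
C_13 = 742900

These ballot sequences are counted by the Catalan number C_n = (1/(n + 1)) · C(2n, n). For n = 13: C_13 = (1/14) · C(26, 13) = 10400600/14 = 742900.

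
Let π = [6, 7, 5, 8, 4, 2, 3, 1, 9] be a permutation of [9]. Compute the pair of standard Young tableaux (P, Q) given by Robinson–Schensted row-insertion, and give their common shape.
P = [1, 3, 8, 9] / [2, 7] / [4] / [5] / [6];  Q = [1, 2, 4, 9] / [3, 7] / [5] / [6] / [8];  common shape = (4, 2, 1, 1, 1)

Row-insert the values π_1, π_2, … into P one at a time, bumping the leftmost entry strictly greater than the inserted value down to the next row. The recording tableau Q records, in position (i, j), the step at which that cell was added to P.
  Insert 6 (step 1): P = [6];  Q = [1]
  Insert 7 (step 2): P = [6, 7];  Q = [1, 2]
  Insert 5 (step 3): P = [5, 7] / [6];  Q = [1, 2] / [3]
  Insert 8 (step 4): P = [5, 7, 8] / [6];  Q = [1, 2, 4] / [3]
  Insert 4 (step 5): P = [4, 7, 8] / [5] / [6];  Q = [1, 2, 4] / [3] / [5]
  Insert 2 (step 6): P = [2, 7, 8] / [4] / [5] / [6];  Q = [1, 2, 4] / [3] / [5] / [6]
  Insert 3 (step 7): P = [2, 3, 8] / [4, 7] / [5] / [6];  Q = [1, 2, 4] / [3, 7] / [5] / [6]
  Insert 1 (step 8): P = [1, 3, 8] / [2, 7] / [4] / [5] / [6];  Q = [1, 2, 4] / [3, 7] / [5] / [6] / [8]
  Insert 9 (step 9): P = [1, 3, 8, 9] / [2, 7] / [4] / [5] / [6];  Q = [1, 2, 4, 9] / [3, 7] / [5] / [6] / [8]
Final shape: (4, 2, 1, 1, 1).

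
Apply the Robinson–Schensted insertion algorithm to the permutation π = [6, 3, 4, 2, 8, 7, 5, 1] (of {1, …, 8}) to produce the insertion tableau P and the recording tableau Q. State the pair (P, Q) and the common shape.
P = [1, 4, 5] / [2, 7] / [3, 8] / [6];  Q = [1, 3, 5] / [2, 6] / [4, 7] / [8];  common shape = (3, 2, 2, 1)

Row-insert the values π_1, π_2, … into P one at a time, bumping the leftmost entry strictly greater than the inserted value down to the next row. The recording tableau Q records, in position (i, j), the step at which that cell was added to P.
  Insert 6 (step 1): P = [6];  Q = [1]
  Insert 3 (step 2): P = [3] / [6];  Q = [1] / [2]
  Insert 4 (step 3): P = [3, 4] / [6];  Q = [1, 3] / [2]
  Insert 2 (step 4): P = [2, 4] / [3] / [6];  Q = [1, 3] / [2] / [4]
  Insert 8 (step 5): P = [2, 4, 8] / [3] / [6];  Q = [1, 3, 5] / [2] / [4]
  Insert 7 (step 6): P = [2, 4, 7] / [3, 8] / [6];  Q = [1, 3, 5] / [2, 6] / [4]
  Insert 5 (step 7): P = [2, 4, 5] / [3, 7] / [6, 8];  Q = [1, 3, 5] / [2, 6] / [4, 7]
  Insert 1 (step 8): P = [1, 4, 5] / [2, 7] / [3, 8] / [6];  Q = [1, 3, 5] / [2, 6] / [4, 7] / [8]
Final shape: (3, 2, 2, 1).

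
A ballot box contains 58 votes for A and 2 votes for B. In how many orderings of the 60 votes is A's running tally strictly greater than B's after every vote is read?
Strict-lead orderings = 1652

Total orderings of the 60 votes with 58 for A: C(60, 58) = 1770. By the Bertrand ballot formula (Cycle Lemma / reflection principle), the number of orderings in which A is strictly ahead of B throughout is (p − q)/(p + q) · C(p + q, p) = (58 − 2)/(58 + 2) · 1770 = 1652.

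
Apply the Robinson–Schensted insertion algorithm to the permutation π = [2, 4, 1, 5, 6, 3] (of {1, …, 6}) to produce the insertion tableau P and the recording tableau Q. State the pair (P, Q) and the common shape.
P = [1, 3, 5, 6] / [2, 4];  Q = [1, 2, 4, 5] / [3, 6];  common shape = (4, 2)

Row-insert the values π_1, π_2, … into P one at a time, bumping the leftmost entry strictly greater than the inserted value down to the next row. The recording tableau Q records, in position (i, j), the step at which that cell was added to P.
  Insert 2 (step 1): P = [2];  Q = [1]
  Insert 4 (step 2): P = [2, 4];  Q = [1, 2]
  Insert 1 (step 3): P = [1, 4] / [2];  Q = [1, 2] / [3]
  Insert 5 (step 4): P = [1, 4, 5] / [2];  Q = [1, 2, 4] / [3]
  Insert 6 (step 5): P = [1, 4, 5, 6] / [2];  Q = [1, 2, 4, 5] / [3]
  Insert 3 (step 6): P = [1, 3, 5, 6] / [2, 4];  Q = [1, 2, 4, 5] / [3, 6]
Final shape: (4, 2).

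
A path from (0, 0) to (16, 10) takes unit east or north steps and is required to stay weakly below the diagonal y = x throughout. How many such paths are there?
Number of paths = 2187185

By the reflection principle (André's argument), the number of monotone paths to (16, 10) with n ≤ m that never go above y = x is C(26, 16) − C(26, 17) = 5311735 − 3124550 = 2187185.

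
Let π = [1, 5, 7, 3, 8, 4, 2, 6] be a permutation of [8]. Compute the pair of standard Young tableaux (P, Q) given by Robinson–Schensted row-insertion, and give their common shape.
P = [1, 2, 4, 6] / [3, 7, 8] / [5];  Q = [1, 2, 3, 5] / [4, 6, 8] / [7];  common shape = (4, 3, 1)

Row-insert the values π_1, π_2, … into P one at a time, bumping the leftmost entry strictly greater than the inserted value down to the next row. The recording tableau Q records, in position (i, j), the step at which that cell was added to P.
  Insert 1 (step 1): P = [1];  Q = [1]
  Insert 5 (step 2): P = [1, 5];  Q = [1, 2]
  Insert 7 (step 3): P = [1, 5, 7];  Q = [1, 2, 3]
  Insert 3 (step 4): P = [1, 3, 7] / [5];  Q = [1, 2, 3] / [4]
  Insert 8 (step 5): P = [1, 3, 7, 8] / [5];  Q = [1, 2, 3, 5] / [4]
  Insert 4 (step 6): P = [1, 3, 4, 8] / [5, 7];  Q = [1, 2, 3, 5] / [4, 6]
  Insert 2 (step 7): P = [1, 2, 4, 8] / [3, 7] / [5];  Q = [1, 2, 3, 5] / [4, 6] / [7]
  Insert 6 (step 8): P = [1, 2, 4, 6] / [3, 7, 8] / [5];  Q = [1, 2, 3, 5] / [4, 6, 8] / [7]
Final shape: (4, 3, 1).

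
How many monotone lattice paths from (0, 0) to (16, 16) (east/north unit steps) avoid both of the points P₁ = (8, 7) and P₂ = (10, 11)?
Number of paths = 326285298

Inclusion–exclusion. Total paths: C(32, 16) = 601080390. Through P₁: C(15, 8)·C(17, 8) = 156434850. Through P₂: C(21, 10)·C(11, 6) = 162954792. Since P₁ is strictly southwest of P₂, a monotone path through both must visit P₁ then P₂; paths through both = C(15, 8)·C(6, 2)·C(11, 6) = 44594550. Avoid both = 601080390 − 156434850 − 162954792 + 44594550 = 326285298.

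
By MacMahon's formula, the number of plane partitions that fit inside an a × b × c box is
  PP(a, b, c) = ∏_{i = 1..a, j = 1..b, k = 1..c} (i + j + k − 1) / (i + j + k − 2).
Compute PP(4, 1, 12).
PP(4, 1, 12) = 1820

Evaluate the triple product over i = 1..4, j = 1..1, k = 1..12. The factors are (2/1) · (3/2) · (4/3) · (5/4) · (6/5) · (7/6) · (8/7) · (9/8) · … (48 factors total). The numerators and denominators telescope so the product is an integer; carrying out the multiplication exactly gives PP(4, 1, 12) = 1820.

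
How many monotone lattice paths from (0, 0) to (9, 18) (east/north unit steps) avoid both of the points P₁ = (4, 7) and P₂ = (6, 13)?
Number of paths = 2243433

Inclusion–exclusion. Total paths: C(27, 9) = 4686825. Through P₁: C(11, 4)·C(16, 5) = 1441440. Through P₂: C(19, 6)·C(8, 3) = 1519392. Since P₁ is strictly southwest of P₂, a monotone path through both must visit P₁ then P₂; paths through both = C(11, 4)·C(8, 2)·C(8, 3) = 517440. Avoid both = 4686825 − 1441440 − 1519392 + 517440 = 2243433.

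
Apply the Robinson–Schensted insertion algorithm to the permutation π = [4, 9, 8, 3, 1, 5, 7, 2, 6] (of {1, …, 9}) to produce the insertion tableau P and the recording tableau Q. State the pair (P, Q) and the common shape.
P = [1, 2, 6] / [3, 5, 7] / [4, 8] / [9];  Q = [1, 2, 7] / [3, 6, 9] / [4, 8] / [5];  common shape = (3, 3, 2, 1)

Row-insert the values π_1, π_2, … into P one at a time, bumping the leftmost entry strictly greater than the inserted value down to the next row. The recording tableau Q records, in position (i, j), the step at which that cell was added to P.
  Insert 4 (step 1): P = [4];  Q = [1]
  Insert 9 (step 2): P = [4, 9];  Q = [1, 2]
  Insert 8 (step 3): P = [4, 8] / [9];  Q = [1, 2] / [3]
  Insert 3 (step 4): P = [3, 8] / [4] / [9];  Q = [1, 2] / [3] / [4]
  Insert 1 (step 5): P = [1, 8] / [3] / [4] / [9];  Q = [1, 2] / [3] / [4] / [5]
  Insert 5 (step 6): P = [1, 5] / [3, 8] / [4] / [9];  Q = [1, 2] / [3, 6] / [4] / [5]
  Insert 7 (step 7): P = [1, 5, 7] / [3, 8] / [4] / [9];  Q = [1, 2, 7] / [3, 6] / [4] / [5]
  Insert 2 (step 8): P = [1, 2, 7] / [3, 5] / [4, 8] / [9];  Q = [1, 2, 7] / [3, 6] / [4, 8] / [5]
  Insert 6 (step 9): P = [1, 2, 6] / [3, 5, 7] / [4, 8] / [9];  Q = [1, 2, 7] / [3, 6, 9] / [4, 8] / [5]
Final shape: (3, 3, 2, 1).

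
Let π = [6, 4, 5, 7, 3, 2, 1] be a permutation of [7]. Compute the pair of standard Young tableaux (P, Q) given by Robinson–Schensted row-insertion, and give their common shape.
P = [1, 5, 7] / [2] / [3] / [4] / [6];  Q = [1, 3, 4] / [2] / [5] / [6] / [7];  common shape = (3, 1, 1, 1, 1)

Row-insert the values π_1, π_2, … into P one at a time, bumping the leftmost entry strictly greater than the inserted value down to the next row. The recording tableau Q records, in position (i, j), the step at which that cell was added to P.
  Insert 6 (step 1): P = [6];  Q = [1]
  Insert 4 (step 2): P = [4] / [6];  Q = [1] / [2]
  Insert 5 (step 3): P = [4, 5] / [6];  Q = [1, 3] / [2]
  Insert 7 (step 4): P = [4, 5, 7] / [6];  Q = [1, 3, 4] / [2]
  Insert 3 (step 5): P = [3, 5, 7] / [4] / [6];  Q = [1, 3, 4] / [2] / [5]
  Insert 2 (step 6): P = [2, 5, 7] / [3] / [4] / [6];  Q = [1, 3, 4] / [2] / [5] / [6]
  Insert 1 (step 7): P = [1, 5, 7] / [2] / [3] / [4] / [6];  Q = [1, 3, 4] / [2] / [5] / [6] / [7]
Final shape: (3, 1, 1, 1, 1).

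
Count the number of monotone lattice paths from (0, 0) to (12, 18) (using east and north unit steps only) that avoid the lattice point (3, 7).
Number of paths = 66338025

Total paths from (0, 0) to (12, 18): C(30, 12) = 86493225. Paths through (3, 7): (paths (0, 0) → (3, 7)) × (paths (3, 7) → (12, 18)) = C(10, 3) · C(20, 9) = 120 · 167960 = 20155200. Avoidance count = 86493225 − 20155200 = 66338025.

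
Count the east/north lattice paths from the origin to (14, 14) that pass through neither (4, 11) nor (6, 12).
Number of paths = 39075105

Inclusion–exclusion. Total paths: C(28, 14) = 40116600. Through P₁: C(15, 4)·C(13, 10) = 390390. Through P₂: C(18, 6)·C(10, 8) = 835380. Since P₁ is strictly southwest of P₂, a monotone path through both must visit P₁ then P₂; paths through both = C(15, 4)·C(3, 2)·C(10, 8) = 184275. Avoid both = 40116600 − 390390 − 835380 + 184275 = 39075105.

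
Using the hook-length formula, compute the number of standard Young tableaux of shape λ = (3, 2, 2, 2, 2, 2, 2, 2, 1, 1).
# SYT of shape (3, 2, 2, 2, 2, 2, 2, 2, 1, 1) = 184756

Hook-length formula: f^λ = n! / Π hook(c), product over all cells c of the Young diagram. For λ = (3, 2, 2, 2, 2, 2, 2, 2, 1, 1), n = 19 boxes. Hook lengths by row (left-to-right, top-to-bottom): [12, 9, 1]; [10, 7]; [9, 6]; [8, 5]; [7, 4]; [6, 3]; [5, 2]; [4, 1]; [2]; [1]. Product of hooks = 658409472000. So f^λ = 19! / 658409472000 = 121645100408832000 / 658409472000 = 184756.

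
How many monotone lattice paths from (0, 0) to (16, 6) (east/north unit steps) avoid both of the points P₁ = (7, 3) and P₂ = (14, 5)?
Number of paths = 26289

Inclusion–exclusion. Total paths: C(22, 16) = 74613. Through P₁: C(10, 7)·C(12, 9) = 26400. Through P₂: C(19, 14)·C(3, 2) = 34884. Since P₁ is strictly southwest of P₂, a monotone path through both must visit P₁ then P₂; paths through both = C(10, 7)·C(9, 7)·C(3, 2) = 12960. Avoid both = 74613 − 26400 − 34884 + 12960 = 26289.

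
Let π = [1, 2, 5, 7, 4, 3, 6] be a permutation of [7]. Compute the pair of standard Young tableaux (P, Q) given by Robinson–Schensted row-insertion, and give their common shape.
P = [1, 2, 3, 6] / [4, 7] / [5];  Q = [1, 2, 3, 4] / [5, 7] / [6];  common shape = (4, 2, 1)

Row-insert the values π_1, π_2, … into P one at a time, bumping the leftmost entry strictly greater than the inserted value down to the next row. The recording tableau Q records, in position (i, j), the step at which that cell was added to P.
  Insert 1 (step 1): P = [1];  Q = [1]
  Insert 2 (step 2): P = [1, 2];  Q = [1, 2]
  Insert 5 (step 3): P = [1, 2, 5];  Q = [1, 2, 3]
  Insert 7 (step 4): P = [1, 2, 5, 7];  Q = [1, 2, 3, 4]
  Insert 4 (step 5): P = [1, 2, 4, 7] / [5];  Q = [1, 2, 3, 4] / [5]
  Insert 3 (step 6): P = [1, 2, 3, 7] / [4] / [5];  Q = [1, 2, 3, 4] / [5] / [6]
  Insert 6 (step 7): P = [1, 2, 3, 6] / [4, 7] / [5];  Q = [1, 2, 3, 4] / [5, 7] / [6]
Final shape: (4, 2, 1).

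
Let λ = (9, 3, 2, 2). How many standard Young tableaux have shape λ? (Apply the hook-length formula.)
# SYT of shape (9, 3, 2, 2) = 114660

Hook-length formula: f^λ = n! / Π hook(c), product over all cells c of the Young diagram. For λ = (9, 3, 2, 2), n = 16 boxes. Hook lengths by row (left-to-right, top-to-bottom): [12, 11, 8, 6, 5, 4, 3, 2, 1]; [5, 4, 1]; [3, 2]; [2, 1]. Product of hooks = 182476800. So f^λ = 16! / 182476800 = 20922789888000 / 182476800 = 114660.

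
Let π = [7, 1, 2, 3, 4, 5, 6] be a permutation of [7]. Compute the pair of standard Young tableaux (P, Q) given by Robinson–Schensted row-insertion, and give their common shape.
P = [1, 2, 3, 4, 5, 6] / [7];  Q = [1, 3, 4, 5, 6, 7] / [2];  common shape = (6, 1)

Row-insert the values π_1, π_2, … into P one at a time, bumping the leftmost entry strictly greater than the inserted value down to the next row. The recording tableau Q records, in position (i, j), the step at which that cell was added to P.
  Insert 7 (step 1): P = [7];  Q = [1]
  Insert 1 (step 2): P = [1] / [7];  Q = [1] / [2]
  Insert 2 (step 3): P = [1, 2] / [7];  Q = [1, 3] / [2]
  Insert 3 (step 4): P = [1, 2, 3] / [7];  Q = [1, 3, 4] / [2]
  Insert 4 (step 5): P = [1, 2, 3, 4] / [7];  Q = [1, 3, 4, 5] / [2]
  Insert 5 (step 6): P = [1, 2, 3, 4, 5] / [7];  Q = [1, 3, 4, 5, 6] / [2]
  Insert 6 (step 7): P = [1, 2, 3, 4, 5, 6] / [7];  Q = [1, 3, 4, 5, 6, 7] / [2]
Final shape: (6, 1).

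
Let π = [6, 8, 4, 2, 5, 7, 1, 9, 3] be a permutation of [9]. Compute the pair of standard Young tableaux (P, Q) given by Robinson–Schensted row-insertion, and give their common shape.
P = [1, 3, 7, 9] / [2, 5] / [4, 8] / [6];  Q = [1, 2, 6, 8] / [3, 5] / [4, 9] / [7];  common shape = (4, 2, 2, 1)

Row-insert the values π_1, π_2, … into P one at a time, bumping the leftmost entry strictly greater than the inserted value down to the next row. The recording tableau Q records, in position (i, j), the step at which that cell was added to P.
  Insert 6 (step 1): P = [6];  Q = [1]
  Insert 8 (step 2): P = [6, 8];  Q = [1, 2]
  Insert 4 (step 3): P = [4, 8] / [6];  Q = [1, 2] / [3]
  Insert 2 (step 4): P = [2, 8] / [4] / [6];  Q = [1, 2] / [3] / [4]
  Insert 5 (step 5): P = [2, 5] / [4, 8] / [6];  Q = [1, 2] / [3, 5] / [4]
  Insert 7 (step 6): P = [2, 5, 7] / [4, 8] / [6];  Q = [1, 2, 6] / [3, 5] / [4]
  Insert 1 (step 7): P = [1, 5, 7] / [2, 8] / [4] / [6];  Q = [1, 2, 6] / [3, 5] / [4] / [7]
  Insert 9 (step 8): P = [1, 5, 7, 9] / [2, 8] / [4] / [6];  Q = [1, 2, 6, 8] / [3, 5] / [4] / [7]
  Insert 3 (step 9): P = [1, 3, 7, 9] / [2, 5] / [4, 8] / [6];  Q = [1, 2, 6, 8] / [3, 5] / [4, 9] / [7]
Final shape: (4, 2, 2, 1).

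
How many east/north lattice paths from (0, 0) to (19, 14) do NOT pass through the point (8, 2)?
Number of paths = 757965690

Total paths from (0, 0) to (19, 14): C(33, 19) = 818809200. Paths through (8, 2): (paths (0, 0) → (8, 2)) × (paths (8, 2) → (19, 14)) = C(10, 8) · C(23, 11) = 45 · 1352078 = 60843510. Avoidance count = 818809200 − 60843510 = 757965690.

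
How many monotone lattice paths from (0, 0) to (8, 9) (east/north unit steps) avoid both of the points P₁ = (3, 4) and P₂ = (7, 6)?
Number of paths = 10726

Inclusion–exclusion. Total paths: C(17, 8) = 24310. Through P₁: C(7, 3)·C(10, 5) = 8820. Through P₂: C(13, 7)·C(4, 1) = 6864. Since P₁ is strictly southwest of P₂, a monotone path through both must visit P₁ then P₂; paths through both = C(7, 3)·C(6, 4)·C(4, 1) = 2100. Avoid both = 24310 − 8820 − 6864 + 2100 = 10726.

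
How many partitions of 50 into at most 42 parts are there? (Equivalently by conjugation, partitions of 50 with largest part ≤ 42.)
p(50, parts ≤ 42) = 204181

Use the recurrence p(n, m) = p(n, m−1) + p(n−m, m): either the largest part is < m (count p(n, m−1)) or the largest part is exactly m (remove one copy of m, count p(n−m, m)). With p(0, ·) = 1 this gives p(50, parts ≤ 42) = 204181. (By conjugating Young diagrams, this also counts partitions of 50 into at most 42 parts.)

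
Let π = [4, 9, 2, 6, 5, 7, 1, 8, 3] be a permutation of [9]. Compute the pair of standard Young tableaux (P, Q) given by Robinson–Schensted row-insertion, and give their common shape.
P = [1, 3, 7, 8] / [2, 5] / [4, 6] / [9];  Q = [1, 2, 6, 8] / [3, 4] / [5, 9] / [7];  common shape = (4, 2, 2, 1)

Row-insert the values π_1, π_2, … into P one at a time, bumping the leftmost entry strictly greater than the inserted value down to the next row. The recording tableau Q records, in position (i, j), the step at which that cell was added to P.
  Insert 4 (step 1): P = [4];  Q = [1]
  Insert 9 (step 2): P = [4, 9];  Q = [1, 2]
  Insert 2 (step 3): P = [2, 9] / [4];  Q = [1, 2] / [3]
  Insert 6 (step 4): P = [2, 6] / [4, 9];  Q = [1, 2] / [3, 4]
  Insert 5 (step 5): P = [2, 5] / [4, 6] / [9];  Q = [1, 2] / [3, 4] / [5]
  Insert 7 (step 6): P = [2, 5, 7] / [4, 6] / [9];  Q = [1, 2, 6] / [3, 4] / [5]
  Insert 1 (step 7): P = [1, 5, 7] / [2, 6] / [4] / [9];  Q = [1, 2, 6] / [3, 4] / [5] / [7]
  Insert 8 (step 8): P = [1, 5, 7, 8] / [2, 6] / [4] / [9];  Q = [1, 2, 6, 8] / [3, 4] / [5] / [7]
  Insert 3 (step 9): P = [1, 3, 7, 8] / [2, 5] / [4, 6] / [9];  Q = [1, 2, 6, 8] / [3, 4] / [5, 9] / [7]
Final shape: (4, 2, 2, 1).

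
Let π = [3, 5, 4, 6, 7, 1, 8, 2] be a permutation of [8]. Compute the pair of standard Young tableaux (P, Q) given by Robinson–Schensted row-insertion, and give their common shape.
P = [1, 2, 6, 7, 8] / [3, 4] / [5];  Q = [1, 2, 4, 5, 7] / [3, 8] / [6];  common shape = (5, 2, 1)

Row-insert the values π_1, π_2, … into P one at a time, bumping the leftmost entry strictly greater than the inserted value down to the next row. The recording tableau Q records, in position (i, j), the step at which that cell was added to P.
  Insert 3 (step 1): P = [3];  Q = [1]
  Insert 5 (step 2): P = [3, 5];  Q = [1, 2]
  Insert 4 (step 3): P = [3, 4] / [5];  Q = [1, 2] / [3]
  Insert 6 (step 4): P = [3, 4, 6] / [5];  Q = [1, 2, 4] / [3]
  Insert 7 (step 5): P = [3, 4, 6, 7] / [5];  Q = [1, 2, 4, 5] / [3]
  Insert 1 (step 6): P = [1, 4, 6, 7] / [3] / [5];  Q = [1, 2, 4, 5] / [3] / [6]
  Insert 8 (step 7): P = [1, 4, 6, 7, 8] / [3] / [5];  Q = [1, 2, 4, 5, 7] / [3] / [6]
  Insert 2 (step 8): P = [1, 2, 6, 7, 8] / [3, 4] / [5];  Q = [1, 2, 4, 5, 7] / [3, 8] / [6]
Final shape: (5, 2, 1).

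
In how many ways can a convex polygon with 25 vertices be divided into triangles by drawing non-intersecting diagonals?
C_23 = 343059613650

These polygon triangulations are counted by the Catalan number C_n = (1/(n + 1)) · C(2n, n). For n = 23: C_23 = (1/24) · C(46, 23) = 8233430727600/24 = 343059613650.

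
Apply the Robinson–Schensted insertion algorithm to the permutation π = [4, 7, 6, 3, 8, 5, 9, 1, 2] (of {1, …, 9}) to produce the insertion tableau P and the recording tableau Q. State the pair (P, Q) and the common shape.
P = [1, 2, 8, 9] / [3, 5] / [4, 6] / [7];  Q = [1, 2, 5, 7] / [3, 6] / [4, 9] / [8];  common shape = (4, 2, 2, 1)

Row-insert the values π_1, π_2, … into P one at a time, bumping the leftmost entry strictly greater than the inserted value down to the next row. The recording tableau Q records, in position (i, j), the step at which that cell was added to P.
  Insert 4 (step 1): P = [4];  Q = [1]
  Insert 7 (step 2): P = [4, 7];  Q = [1, 2]
  Insert 6 (step 3): P = [4, 6] / [7];  Q = [1, 2] / [3]
  Insert 3 (step 4): P = [3, 6] / [4] / [7];  Q = [1, 2] / [3] / [4]
  Insert 8 (step 5): P = [3, 6, 8] / [4] / [7];  Q = [1, 2, 5] / [3] / [4]
  Insert 5 (step 6): P = [3, 5, 8] / [4, 6] / [7];  Q = [1, 2, 5] / [3, 6] / [4]
  Insert 9 (step 7): P = [3, 5, 8, 9] / [4, 6] / [7];  Q = [1, 2, 5, 7] / [3, 6] / [4]
  Insert 1 (step 8): P = [1, 5, 8, 9] / [3, 6] / [4] / [7];  Q = [1, 2, 5, 7] / [3, 6] / [4] / [8]
  Insert 2 (step 9): P = [1, 2, 8, 9] / [3, 5] / [4, 6] / [7];  Q = [1, 2, 5, 7] / [3, 6] / [4, 9] / [8]
Final shape: (4, 2, 2, 1).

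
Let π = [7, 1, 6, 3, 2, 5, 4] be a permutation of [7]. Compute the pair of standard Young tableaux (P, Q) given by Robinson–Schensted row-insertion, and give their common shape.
P = [1, 2, 4] / [3, 5] / [6] / [7];  Q = [1, 3, 6] / [2, 7] / [4] / [5];  common shape = (3, 2, 1, 1)

Row-insert the values π_1, π_2, … into P one at a time, bumping the leftmost entry strictly greater than the inserted value down to the next row. The recording tableau Q records, in position (i, j), the step at which that cell was added to P.
  Insert 7 (step 1): P = [7];  Q = [1]
  Insert 1 (step 2): P = [1] / [7];  Q = [1] / [2]
  Insert 6 (step 3): P = [1, 6] / [7];  Q = [1, 3] / [2]
  Insert 3 (step 4): P = [1, 3] / [6] / [7];  Q = [1, 3] / [2] / [4]
  Insert 2 (step 5): P = [1, 2] / [3] / [6] / [7];  Q = [1, 3] / [2] / [4] / [5]
  Insert 5 (step 6): P = [1, 2, 5] / [3] / [6] / [7];  Q = [1, 3, 6] / [2] / [4] / [5]
  Insert 4 (step 7): P = [1, 2, 4] / [3, 5] / [6] / [7];  Q = [1, 3, 6] / [2, 7] / [4] / [5]
Final shape: (3, 2, 1, 1).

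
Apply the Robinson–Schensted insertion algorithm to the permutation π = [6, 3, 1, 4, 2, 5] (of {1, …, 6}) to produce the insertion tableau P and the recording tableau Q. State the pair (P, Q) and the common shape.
P = [1, 2, 5] / [3, 4] / [6];  Q = [1, 4, 6] / [2, 5] / [3];  common shape = (3, 2, 1)

Row-insert the values π_1, π_2, … into P one at a time, bumping the leftmost entry strictly greater than the inserted value down to the next row. The recording tableau Q records, in position (i, j), the step at which that cell was added to P.
  Insert 6 (step 1): P = [6];  Q = [1]
  Insert 3 (step 2): P = [3] / [6];  Q = [1] / [2]
  Insert 1 (step 3): P = [1] / [3] / [6];  Q = [1] / [2] / [3]
  Insert 4 (step 4): P = [1, 4] / [3] / [6];  Q = [1, 4] / [2] / [3]
  Insert 2 (step 5): P = [1, 2] / [3, 4] / [6];  Q = [1, 4] / [2, 5] / [3]
  Insert 5 (step 6): P = [1, 2, 5] / [3, 4] / [6];  Q = [1, 4, 6] / [2, 5] / [3]
Final shape: (3, 2, 1).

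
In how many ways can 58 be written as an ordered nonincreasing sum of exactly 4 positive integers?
p(58, 4 parts) = 1425

Partitions of n into exactly k parts are in bijection with partitions of n − k into at most k parts (subtract 1 from each part). So p(58, exactly 4) = p(54, parts ≤ 4). Computing via the recurrence p(m, j) = p(m, j−1) + p(m−j, j) gives 1425.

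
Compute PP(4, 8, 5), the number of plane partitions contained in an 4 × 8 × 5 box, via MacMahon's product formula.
PP(4, 8, 5) = 4789851066

Evaluate the triple product over i = 1..4, j = 1..8, k = 1..5. The factors are (2/1) · (3/2) · (4/3) · (5/4) · (6/5) · (3/2) · (4/3) · (5/4) · … (160 factors total). The numerators and denominators telescope so the product is an integer; carrying out the multiplication exactly gives PP(4, 8, 5) = 4789851066.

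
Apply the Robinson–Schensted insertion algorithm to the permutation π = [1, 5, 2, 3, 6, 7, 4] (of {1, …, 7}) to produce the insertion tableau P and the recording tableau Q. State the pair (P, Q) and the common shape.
P = [1, 2, 3, 4, 7] / [5, 6];  Q = [1, 2, 4, 5, 6] / [3, 7];  common shape = (5, 2)

Row-insert the values π_1, π_2, … into P one at a time, bumping the leftmost entry strictly greater than the inserted value down to the next row. The recording tableau Q records, in position (i, j), the step at which that cell was added to P.
  Insert 1 (step 1): P = [1];  Q = [1]
  Insert 5 (step 2): P = [1, 5];  Q = [1, 2]
  Insert 2 (step 3): P = [1, 2] / [5];  Q = [1, 2] / [3]
  Insert 3 (step 4): P = [1, 2, 3] / [5];  Q = [1, 2, 4] / [3]
  Insert 6 (step 5): P = [1, 2, 3, 6] / [5];  Q = [1, 2, 4, 5] / [3]
  Insert 7 (step 6): P = [1, 2, 3, 6, 7] / [5];  Q = [1, 2, 4, 5, 6] / [3]
  Insert 4 (step 7): P = [1, 2, 3, 4, 7] / [5, 6];  Q = [1, 2, 4, 5, 6] / [3, 7]
Final shape: (5, 2).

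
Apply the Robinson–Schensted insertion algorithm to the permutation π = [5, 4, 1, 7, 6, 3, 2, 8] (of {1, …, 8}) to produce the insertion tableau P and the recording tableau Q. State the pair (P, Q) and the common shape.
P = [1, 2, 8] / [3, 6] / [4, 7] / [5];  Q = [1, 4, 8] / [2, 5] / [3, 6] / [7];  common shape = (3, 2, 2, 1)

Row-insert the values π_1, π_2, … into P one at a time, bumping the leftmost entry strictly greater than the inserted value down to the next row. The recording tableau Q records, in position (i, j), the step at which that cell was added to P.
  Insert 5 (step 1): P = [5];  Q = [1]
  Insert 4 (step 2): P = [4] / [5];  Q = [1] / [2]
  Insert 1 (step 3): P = [1] / [4] / [5];  Q = [1] / [2] / [3]
  Insert 7 (step 4): P = [1, 7] / [4] / [5];  Q = [1, 4] / [2] / [3]
  Insert 6 (step 5): P = [1, 6] / [4, 7] / [5];  Q = [1, 4] / [2, 5] / [3]
  Insert 3 (step 6): P = [1, 3] / [4, 6] / [5, 7];  Q = [1, 4] / [2, 5] / [3, 6]
  Insert 2 (step 7): P = [1, 2] / [3, 6] / [4, 7] / [5];  Q = [1, 4] / [2, 5] / [3, 6] / [7]
  Insert 8 (step 8): P = [1, 2, 8] / [3, 6] / [4, 7] / [5];  Q = [1, 4, 8] / [2, 5] / [3, 6] / [7]
Final shape: (3, 2, 2, 1).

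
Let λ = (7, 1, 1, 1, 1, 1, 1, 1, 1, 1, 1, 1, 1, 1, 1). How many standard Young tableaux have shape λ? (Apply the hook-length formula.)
# SYT of shape (7, 1, 1, 1, 1, 1, 1, 1, 1, 1, 1, 1, 1, 1, 1) = 38760

Hook-length formula: f^λ = n! / Π hook(c), product over all cells c of the Young diagram. For λ = (7, 1, 1, 1, 1, 1, 1, 1, 1, 1, 1, 1, 1, 1, 1), n = 21 boxes. Hook lengths by row (left-to-right, top-to-bottom): [21, 6, 5, 4, 3, 2, 1]; [14]; [13]; [12]; [11]; [10]; [9]; [8]; [7]; [6]; [5]; [4]; [3]; [2]; [1]. Product of hooks = 1318135762944000. So f^λ = 21! / 1318135762944000 = 51090942171709440000 / 1318135762944000 = 38760.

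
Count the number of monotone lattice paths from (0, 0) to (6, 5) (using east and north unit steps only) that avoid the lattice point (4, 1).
Number of paths = 387

Total paths from (0, 0) to (6, 5): C(11, 6) = 462. Paths through (4, 1): (paths (0, 0) → (4, 1)) × (paths (4, 1) → (6, 5)) = C(5, 4) · C(6, 2) = 5 · 15 = 75. Avoidance count = 462 − 75 = 387.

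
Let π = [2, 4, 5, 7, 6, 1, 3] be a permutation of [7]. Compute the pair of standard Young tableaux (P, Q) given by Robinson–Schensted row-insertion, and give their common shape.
P = [1, 3, 5, 6] / [2, 4] / [7];  Q = [1, 2, 3, 4] / [5, 7] / [6];  common shape = (4, 2, 1)

Row-insert the values π_1, π_2, … into P one at a time, bumping the leftmost entry strictly greater than the inserted value down to the next row. The recording tableau Q records, in position (i, j), the step at which that cell was added to P.
  Insert 2 (step 1): P = [2];  Q = [1]
  Insert 4 (step 2): P = [2, 4];  Q = [1, 2]
  Insert 5 (step 3): P = [2, 4, 5];  Q = [1, 2, 3]
  Insert 7 (step 4): P = [2, 4, 5, 7];  Q = [1, 2, 3, 4]
  Insert 6 (step 5): P = [2, 4, 5, 6] / [7];  Q = [1, 2, 3, 4] / [5]
  Insert 1 (step 6): P = [1, 4, 5, 6] / [2] / [7];  Q = [1, 2, 3, 4] / [5] / [6]
  Insert 3 (step 7): P = [1, 3, 5, 6] / [2, 4] / [7];  Q = [1, 2, 3, 4] / [5, 7] / [6]
Final shape: (4, 2, 1).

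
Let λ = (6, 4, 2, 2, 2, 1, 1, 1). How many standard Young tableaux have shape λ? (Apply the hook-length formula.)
# SYT of shape (6, 4, 2, 2, 2, 1, 1, 1) = 28651392

Hook-length formula: f^λ = n! / Π hook(c), product over all cells c of the Young diagram. For λ = (6, 4, 2, 2, 2, 1, 1, 1), n = 19 boxes. Hook lengths by row (left-to-right, top-to-bottom): [13, 9, 5, 4, 2, 1]; [10, 6, 2, 1]; [7, 3]; [6, 2]; [5, 1]; [3]; [2]; [1]. Product of hooks = 4245696000. So f^λ = 19! / 4245696000 = 121645100408832000 / 4245696000 = 28651392.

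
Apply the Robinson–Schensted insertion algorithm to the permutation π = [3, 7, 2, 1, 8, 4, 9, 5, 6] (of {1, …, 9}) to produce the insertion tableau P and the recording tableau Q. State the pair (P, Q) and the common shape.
P = [1, 4, 5, 6] / [2, 7, 8, 9] / [3];  Q = [1, 2, 5, 7] / [3, 6, 8, 9] / [4];  common shape = (4, 4, 1)

Row-insert the values π_1, π_2, … into P one at a time, bumping the leftmost entry strictly greater than the inserted value down to the next row. The recording tableau Q records, in position (i, j), the step at which that cell was added to P.
  Insert 3 (step 1): P = [3];  Q = [1]
  Insert 7 (step 2): P = [3, 7];  Q = [1, 2]
  Insert 2 (step 3): P = [2, 7] / [3];  Q = [1, 2] / [3]
  Insert 1 (step 4): P = [1, 7] / [2] / [3];  Q = [1, 2] / [3] / [4]
  Insert 8 (step 5): P = [1, 7, 8] / [2] / [3];  Q = [1, 2, 5] / [3] / [4]
  Insert 4 (step 6): P = [1, 4, 8] / [2, 7] / [3];  Q = [1, 2, 5] / [3, 6] / [4]
  Insert 9 (step 7): P = [1, 4, 8, 9] / [2, 7] / [3];  Q = [1, 2, 5, 7] / [3, 6] / [4]
  Insert 5 (step 8): P = [1, 4, 5, 9] / [2, 7, 8] / [3];  Q = [1, 2, 5, 7] / [3, 6, 8] / [4]
  Insert 6 (step 9): P = [1, 4, 5, 6] / [2, 7, 8, 9] / [3];  Q = [1, 2, 5, 7] / [3, 6, 8, 9] / [4]
Final shape: (4, 4, 1).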